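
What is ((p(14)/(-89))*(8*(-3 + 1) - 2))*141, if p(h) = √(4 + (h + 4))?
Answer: 2538*√22/89 ≈ 133.76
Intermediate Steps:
p(h) = √(8 + h) (p(h) = √(4 + (4 + h)) = √(8 + h))
((p(14)/(-89))*(8*(-3 + 1) - 2))*141 = ((√(8 + 14)/(-89))*(8*(-3 + 1) - 2))*141 = ((√22*(-1/89))*(8*(-2) - 2))*141 = ((-√22/89)*(-16 - 2))*141 = (-√22/89*(-18))*141 = (18*√22/89)*141 = 2538*√22/89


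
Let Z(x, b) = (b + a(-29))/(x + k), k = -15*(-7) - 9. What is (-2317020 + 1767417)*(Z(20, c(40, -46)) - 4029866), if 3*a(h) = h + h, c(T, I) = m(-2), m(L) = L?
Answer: 64229969783958/29 ≈ 2.2148e+12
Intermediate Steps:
c(T, I) = -2
a(h) = 2*h/3 (a(h) = (h + h)/3 = (2*h)/3 = 2*h/3)
k = 96 (k = 105 - 9 = 96)
Z(x, b) = (-58/3 + b)/(96 + x) (Z(x, b) = (b + (⅔)*(-29))/(x + 96) = (b - 58/3)/(96 + x) = (-58/3 + b)/(96 + x))
(-2317020 + 1767417)*(Z(20, c(40, -46)) - 4029866) = (-2317020 + 1767417)*((-58/3 - 2)/(96 + 20) - 4029866) = -549603*(-64/3/116 - 4029866) = -549603*((1/116)*(-64/3) - 4029866) = -549603*(-16/87 - 4029866) = -549603*(-350598358/87) = 64229969783958/29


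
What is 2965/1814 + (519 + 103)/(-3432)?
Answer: 2261893/1556412 ≈ 1.4533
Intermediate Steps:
2965/1814 + (519 + 103)/(-3432) = 2965*(1/1814) + 622*(-1/3432) = 2965/1814 - 311/1716 = 2261893/1556412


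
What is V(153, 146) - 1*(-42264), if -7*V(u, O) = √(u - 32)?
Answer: 295837/7 ≈ 42262.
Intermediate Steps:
V(u, O) = -√(-32 + u)/7 (V(u, O) = -√(u - 32)/7 = -√(-32 + u)/7)
V(153, 146) - 1*(-42264) = -√(-32 + 153)/7 - 1*(-42264) = -√121/7 + 42264 = -⅐*11 + 42264 = -11/7 + 42264 = 295837/7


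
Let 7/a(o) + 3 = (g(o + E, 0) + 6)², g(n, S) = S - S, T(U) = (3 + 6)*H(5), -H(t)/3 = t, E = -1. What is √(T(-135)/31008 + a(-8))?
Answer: √1510742706/85272 ≈ 0.45582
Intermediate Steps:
H(t) = -3*t
T(U) = -135 (T(U) = (3 + 6)*(-3*5) = 9*(-15) = -135)
g(n, S) = 0
a(o) = 7/33 (a(o) = 7/(-3 + (0 + 6)²) = 7/(-3 + 6²) = 7/(-3 + 36) = 7/33)
√(T(-135)/31008 + a(-8)) = √(-135/31008 + 7/33) = √(-135*1/31008 + 7/33) = √(-45/10336 + 7/33) = √(70867/341088) = √1510742706/85272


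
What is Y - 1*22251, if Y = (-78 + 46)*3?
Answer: -22347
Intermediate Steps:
Y = -96 (Y = -32*3 = -96)
Y - 1*22251 = -96 - 1*22251 = -96 - 22251 = -22347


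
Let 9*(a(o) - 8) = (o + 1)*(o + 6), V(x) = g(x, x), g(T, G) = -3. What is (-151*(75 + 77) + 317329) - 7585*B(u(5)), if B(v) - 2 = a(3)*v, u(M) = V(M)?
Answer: 552267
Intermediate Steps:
V(x) = -3
a(o) = 8 + (1 + o)*(6 + o)/9 (a(o) = 8 + ((o + 1)*(o + 6))/9 = 8 + ((1 + o)*(6 + o))/9 = 8 + (1 + o)*(6 + o)/9)
u(M) = -3
B(v) = 2 + 12*v (B(v) = 2 + (26/3 + (1/9)*3**2 + (7/9)*3)*v = 2 + (26/3 + (1/9)*9 + 7/3)*v = 2 + (26/3 + 1 + 7/3)*v = 2 + 12*v)
(-151*(75 + 77) + 317329) - 7585*B(u(5)) = (-151*(75 + 77) + 317329) - 7585*(2 + 12*(-3)) = (-151*152 + 317329) - 7585*(2 - 36) = (-22952 + 317329) - 7585*(-34) = 294377 + 257890 = 552267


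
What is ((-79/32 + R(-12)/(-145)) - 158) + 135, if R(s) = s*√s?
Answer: -815/32 + 24*I*√3/145 ≈ -25.469 + 0.28668*I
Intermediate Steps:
R(s) = s^(3/2)
((-79/32 + R(-12)/(-145)) - 158) + 135 = ((-79/32 + (-12)^(3/2)/(-145)) - 158) + 135 = ((-79*1/32 - 24*I*√3*(-1/145)) - 158) + 135 = ((-79/32 + 24*I*√3/145) - 158) + 135 = (-5135/32 + 24*I*√3/145) + 135 = -815/32 + 24*I*√3/145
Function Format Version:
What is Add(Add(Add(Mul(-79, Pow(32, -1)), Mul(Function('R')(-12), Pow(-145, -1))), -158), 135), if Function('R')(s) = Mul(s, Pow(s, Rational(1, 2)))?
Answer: Add(Rational(-815, 32), Mul(Rational(24, 145), I, Pow(3, Rational(1, 2)))) ≈ Add(-25.469, Mul(0.28668, I))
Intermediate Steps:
Function('R')(s) = Pow(s, Rational(3, 2))
Add(Add(Add(Mul(-79, Pow(32, -1)), Mul(Function('R')(-12), Pow(-145, -1))), -158), 135) = Add(Add(Add(Mul(-79, Pow(32, -1)), Mul(Pow(-12, Rational(3, 2)), Pow(-145, -1))), -158), 135) = Add(Add(Add(Mul(-79, Rational(1, 32)), Mul(Mul(-24, I, Pow(3, Rational(1, 2))), Rational(-1, 145))), -158), 135) = Add(Add(Add(Rational(-79, 32), Mul(Rational(24, 145), I, Pow(3, Rational(1, 2)))), -158), 135) = Add(Add(Rational(-5135, 32), Mul(Rational(24, 145), I, Pow(3, Rational(1, 2)))), 135) = Add(Rational(-815, 32), Mul(Rational(24, 145), I, Pow(3, Rational(1, 2))))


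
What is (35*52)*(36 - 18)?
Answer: 32760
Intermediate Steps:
(35*52)*(36 - 18) = 1820*18 = 32760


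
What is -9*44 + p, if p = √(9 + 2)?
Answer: -396 + √11 ≈ -392.68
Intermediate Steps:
p = √11 ≈ 3.3166
-9*44 + p = -9*44 + √11 = -396 + √11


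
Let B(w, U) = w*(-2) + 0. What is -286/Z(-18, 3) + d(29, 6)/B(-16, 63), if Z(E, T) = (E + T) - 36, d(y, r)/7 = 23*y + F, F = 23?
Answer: 127741/816 ≈ 156.55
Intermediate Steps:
d(y, r) = 161 + 161*y (d(y, r) = 7*(23*y + 23) = 7*(23 + 23*y) = 161 + 161*y)
B(w, U) = -2*w (B(w, U) = -2*w + 0 = -2*w)
Z(E, T) = -36 + E + T
-286/Z(-18, 3) + d(29, 6)/B(-16, 63) = -286/(-36 - 18 + 3) + (161 + 161*29)/((-2*(-16))) = -286/(-51) + (161 + 4669)/32 = -286*(-1/51) + 4830*(1/32) = 286/51 + 2415/16 = 127741/816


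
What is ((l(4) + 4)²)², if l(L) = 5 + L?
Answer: 28561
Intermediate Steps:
((l(4) + 4)²)² = (((5 + 4) + 4)²)² = ((9 + 4)²)² = (13²)² = 169² = 28561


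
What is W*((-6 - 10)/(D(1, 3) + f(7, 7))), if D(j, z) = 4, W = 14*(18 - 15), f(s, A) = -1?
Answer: -224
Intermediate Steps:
W = 42 (W = 14*3 = 42)
W*((-6 - 10)/(D(1, 3) + f(7, 7))) = 42*((-6 - 10)/(4 - 1)) = 42*(-16/3) = -224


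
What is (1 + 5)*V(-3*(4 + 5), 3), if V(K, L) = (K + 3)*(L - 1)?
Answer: -288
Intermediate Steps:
V(K, L) = (-1 + L)*(3 + K) (V(K, L) = (3 + K)*(-1 + L) = (-1 + L)*(3 + K))
(1 + 5)*V(-3*(4 + 5), 3) = (1 + 5)*(-3 - (-3)*(4 + 5) + 3*3 - 3*(4 + 5)*3) = 6*(-3 - (-3)*9 + 9 - 3*9*3) = 6*(-3 - 1*(-27) + 9 - 27*3) = 6*(-3 + 27 + 9 - 81) = 6*(-48) = -288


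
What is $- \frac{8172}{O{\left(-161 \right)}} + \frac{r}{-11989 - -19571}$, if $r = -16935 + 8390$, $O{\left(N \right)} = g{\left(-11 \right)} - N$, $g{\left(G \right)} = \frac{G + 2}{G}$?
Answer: $- \frac{174192811}{3373990} \approx -51.628$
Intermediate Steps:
$g{\left(G \right)} = \frac{2 + G}{G}$
$O{\left(N \right)} = \frac{9}{11} - N$ ($O{\left(N \right)} = \frac{2 - 11}{-11} - N = \left(- \frac{1}{11}\right) \left(-9\right) - N = \frac{9}{11} - N$)
$r = -8545$
$- \frac{8172}{O{\left(-161 \right)}} + \frac{r}{-11989 - -19571} = - \frac{8172}{\frac{9}{11} - -161} - \frac{8545}{-11989 - -19571} = - \frac{8172}{\frac{9}{11} + 161} - \frac{8545}{-11989 + 19571} = - \frac{8172}{\frac{1780}{11}} - \frac{8545}{7582} = \left(-8172\right) \frac{11}{1780} - \frac{8545}{7582} = - \frac{22473}{445} - \frac{8545}{7582} = - \frac{174192811}{3373990}$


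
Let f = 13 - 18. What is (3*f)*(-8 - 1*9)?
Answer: 255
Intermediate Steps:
f = -5
(3*f)*(-8 - 1*9) = (3*(-5))*(-8 - 1*9) = -15*(-8 - 9) = -15*(-17) = 255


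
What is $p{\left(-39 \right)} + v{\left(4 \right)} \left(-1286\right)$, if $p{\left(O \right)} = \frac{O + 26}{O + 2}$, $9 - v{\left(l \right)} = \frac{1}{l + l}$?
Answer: $- \frac{1689109}{148} \approx -11413.0$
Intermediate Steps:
$v{\left(l \right)} = 9 - \frac{1}{2 l}$ ($v{\left(l \right)} = 9 - \frac{1}{l + l} = 9 - \frac{1}{2 l}$)
$p{\left(O \right)} = \frac{26 + O}{2 + O}$
$p{\left(-39 \right)} + v{\left(4 \right)} \left(-1286\right) = \frac{26 - 39}{2 - 39} + \left(9 - \frac{1}{2 \cdot 4}\right) \left(-1286\right) = \frac{1}{-37} \left(-13\right) + \left(9 - \frac{1}{8}\right) \left(-1286\right) = \left(- \frac{1}{37}\right) \left(-13\right) + \left(9 - \frac{1}{8}\right) \left(-1286\right) = \frac{13}{37} + \frac{71}{8} \left(-1286\right) = \frac{13}{37} - \frac{45653}{4} = - \frac{1689109}{148}$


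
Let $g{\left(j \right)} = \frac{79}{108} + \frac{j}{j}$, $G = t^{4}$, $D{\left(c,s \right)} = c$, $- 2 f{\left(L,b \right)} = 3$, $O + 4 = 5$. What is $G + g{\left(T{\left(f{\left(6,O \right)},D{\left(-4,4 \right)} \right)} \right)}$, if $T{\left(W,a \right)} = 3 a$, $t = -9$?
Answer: $\frac{708775}{108} \approx 6562.7$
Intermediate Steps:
$O = 1$ ($O = -4 + 5 = 1$)
$f{\left(L,b \right)} = - \frac{3}{2}$ ($f{\left(L,b \right)} = \left(- \frac{1}{2}\right) 3 = - \frac{3}{2}$)
$G = 6561$ ($G = \left(-9\right)^{4} = 6561$)
$g{\left(j \right)} = \frac{187}{108}$ ($g{\left(j \right)} = 79 \cdot \frac{1}{108} + 1 = \frac{79}{108} + 1 = \frac{187}{108}$)
$G + g{\left(T{\left(f{\left(6,O \right)},D{\left(-4,4 \right)} \right)} \right)} = 6561 + \frac{187}{108} = \frac{708775}{108}$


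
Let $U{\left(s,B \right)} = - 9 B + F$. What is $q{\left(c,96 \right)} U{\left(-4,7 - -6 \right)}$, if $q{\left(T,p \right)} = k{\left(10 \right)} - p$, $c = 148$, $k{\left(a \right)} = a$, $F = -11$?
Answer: $11008$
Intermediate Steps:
$U{\left(s,B \right)} = -11 - 9 B$ ($U{\left(s,B \right)} = - 9 B - 11 = -11 - 9 B$)
$q{\left(T,p \right)} = 10 - p$
$q{\left(c,96 \right)} U{\left(-4,7 - -6 \right)} = \left(10 - 96\right) \left(-11 - 9 \left(7 - -6\right)\right) = \left(10 - 96\right) \left(-11 - 9 \left(7 + 6\right)\right) = - 86 \left(-11 - 117\right) = \left(-86\right) \left(-128\right) = 11008$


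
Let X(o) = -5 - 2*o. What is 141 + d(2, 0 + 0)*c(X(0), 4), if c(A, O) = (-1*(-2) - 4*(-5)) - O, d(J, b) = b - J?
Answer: 105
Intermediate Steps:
c(A, O) = 22 - O (c(A, O) = (2 + 20) - O = 22 - O)
141 + d(2, 0 + 0)*c(X(0), 4) = 141 + ((0 + 0) - 1*2)*(22 - 1*4) = 141 + (0 - 2)*(22 - 4) = 141 - 2*18 = 141 - 36 = 105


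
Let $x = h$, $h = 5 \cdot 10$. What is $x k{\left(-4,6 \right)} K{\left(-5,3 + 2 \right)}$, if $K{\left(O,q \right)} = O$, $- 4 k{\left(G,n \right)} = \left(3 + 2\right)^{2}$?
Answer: $\frac{3125}{2} \approx 1562.5$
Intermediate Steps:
$k{\left(G,n \right)} = - \frac{25}{4}$ ($k{\left(G,n \right)} = - \frac{\left(3 + 2\right)^{2}}{4} = - \frac{5^{2}}{4} = \left(- \frac{1}{4}\right) 25 = - \frac{25}{4}$)
$h = 50$
$x = 50$
$x k{\left(-4,6 \right)} K{\left(-5,3 + 2 \right)} = 50 \left(- \frac{25}{4}\right) \left(-5\right) = \left(- \frac{625}{2}\right) \left(-5\right) = \frac{3125}{2}$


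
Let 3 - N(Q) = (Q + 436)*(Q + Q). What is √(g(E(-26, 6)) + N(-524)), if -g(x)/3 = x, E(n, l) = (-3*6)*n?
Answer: 5*I*√3745 ≈ 305.98*I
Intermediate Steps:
E(n, l) = -18*n
g(x) = -3*x
N(Q) = 3 - 2*Q*(436 + Q) (N(Q) = 3 - (Q + 436)*(Q + Q) = 3 - (436 + Q)*2*Q = 3 - 2*Q*(436 + Q))
√(g(E(-26, 6)) + N(-524)) = √(-(-54)*(-26) + (3 - 872*(-524) - 2*(-524)²)) = √(-3*468 + (3 + 456928 - 2*274576)) = √(-1404 + (3 + 456928 - 549152)) = √(-1404 - 92221) = √(-93625) = 5*I*√3745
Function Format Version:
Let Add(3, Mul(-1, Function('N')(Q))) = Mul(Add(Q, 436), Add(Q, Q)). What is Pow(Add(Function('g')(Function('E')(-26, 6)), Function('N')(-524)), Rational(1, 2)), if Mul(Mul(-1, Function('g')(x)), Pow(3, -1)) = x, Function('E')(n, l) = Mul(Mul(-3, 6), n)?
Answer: Mul(5, I, Pow(3745, Rational(1, 2))) ≈ Mul(305.98, I)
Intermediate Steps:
Function('E')(n, l) = Mul(-18, n)
Function('g')(x) = Mul(-3, x)
Function('N')(Q) = Add(3, Mul(-2, Q, Add(436, Q))) (Function('N')(Q) = Add(3, Mul(-1, Mul(Add(Q, 436), Add(Q, Q)))) = Add(3, Mul(-1, Mul(Add(436, Q), Mul(2, Q)))) = Add(3, Mul(-1, Mul(2, Q, Add(436, Q)))) = Add(3, Mul(-2, Q, Add(436, Q))))
Pow(Add(Function('g')(Function('E')(-26, 6)), Function('N')(-524)), Rational(1, 2)) = Pow(Add(Mul(-3, Mul(-18, -26)), Add(3, Mul(-872, -524), Mul(-2, Pow(-524, 2)))), Rational(1, 2)) = Pow(Add(Mul(-3, 468), Add(3, 456928, Mul(-2, 274576))), Rational(1, 2)) = Pow(Add(-1404, Add(3, 456928, -549152)), Rational(1, 2)) = Pow(Add(-1404, -92221), Rational(1, 2)) = Pow(-93625, Rational(1, 2)) = Mul(5, I, Pow(3745, Rational(1, 2)))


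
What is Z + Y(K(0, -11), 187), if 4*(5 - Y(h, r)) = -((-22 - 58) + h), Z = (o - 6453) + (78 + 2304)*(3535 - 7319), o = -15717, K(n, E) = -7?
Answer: -36142699/4 ≈ -9.0357e+6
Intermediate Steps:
Z = -9035658 (Z = (-15717 - 6453) + (78 + 2304)*(3535 - 7319) = -22170 + 2382*(-3784) = -22170 - 9013488 = -9035658)
Y(h, r) = -15 + h/4 (Y(h, r) = 5 - (-1)*((-22 - 58) + h)/4 = 5 - (-1)*(-80 + h)/4 = 5 - (80 - h)/4 = 5 + (-20 + h/4) = -15 + h/4)
Z + Y(K(0, -11), 187) = -9035658 + (-15 + (¼)*(-7)) = -9035658 + (-15 - 7/4) = -9035658 - 67/4 = -36142699/4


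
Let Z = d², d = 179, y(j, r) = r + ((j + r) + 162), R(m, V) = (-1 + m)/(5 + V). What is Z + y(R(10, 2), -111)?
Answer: 223876/7 ≈ 31982.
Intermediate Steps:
R(m, V) = (-1 + m)/(5 + V)
y(j, r) = 162 + j + 2*r (y(j, r) = r + (162 + j + r) = 162 + j + 2*r)
Z = 32041 (Z = 179² = 32041)
Z + y(R(10, 2), -111) = 32041 + (162 + (-1 + 10)/(5 + 2) + 2*(-111)) = 32041 + (162 + 9/7 - 222) = 32041 - 411/7 = 223876/7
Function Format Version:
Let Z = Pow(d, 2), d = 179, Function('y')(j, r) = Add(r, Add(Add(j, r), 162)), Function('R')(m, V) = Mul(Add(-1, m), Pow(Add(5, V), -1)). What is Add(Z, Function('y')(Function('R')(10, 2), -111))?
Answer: Rational(223876, 7) ≈ 31982.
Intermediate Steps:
Function('R')(m, V) = Mul(Pow(Add(5, V), -1), Add(-1, m))
Function('y')(j, r) = Add(162, j, Mul(2, r)) (Function('y')(j, r) = Add(r, Add(162, j, r)) = Add(162, j, Mul(2, r)))
Z = 32041 (Z = Pow(179, 2) = 32041)
Add(Z, Function('y')(Function('R')(10, 2), -111)) = Add(32041, Add(162, Mul(Pow(Add(5, 2), -1), Add(-1, 10)), Mul(2, -111))) = Add(32041, Add(162, Mul(Pow(7, -1), 9), -222)) = Add(32041, Add(162, Mul(Rational(1, 7), 9), -222)) = Add(32041, Add(162, Rational(9, 7), -222)) = Add(32041, Rational(-411, 7)) = Rational(223876, 7)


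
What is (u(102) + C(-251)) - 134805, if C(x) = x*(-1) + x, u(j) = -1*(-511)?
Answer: -134294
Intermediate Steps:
u(j) = 511
C(x) = 0 (C(x) = -x + x = 0)
(u(102) + C(-251)) - 134805 = (511 + 0) - 134805 = 511 - 134805 = -134294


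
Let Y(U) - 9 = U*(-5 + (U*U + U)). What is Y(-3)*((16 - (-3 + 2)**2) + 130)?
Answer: 870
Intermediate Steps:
Y(U) = 9 + U*(-5 + U + U**2) (Y(U) = 9 + U*(-5 + (U*U + U)) = 9 + U*(-5 + (U**2 + U)) = 9 + U*(-5 + (U + U**2)) = 9 + U*(-5 + U + U**2))
Y(-3)*((16 - (-3 + 2)**2) + 130) = (9 + (-3)**2 + (-3)**3 - 5*(-3))*((16 - (-3 + 2)**2) + 130) = (9 + 9 - 27 + 15)*((16 - 1*(-1)**2) + 130) = 6*((16 - 1*1) + 130) = 6*((16 - 1) + 130) = 6*(15 + 130) = 6*145 = 870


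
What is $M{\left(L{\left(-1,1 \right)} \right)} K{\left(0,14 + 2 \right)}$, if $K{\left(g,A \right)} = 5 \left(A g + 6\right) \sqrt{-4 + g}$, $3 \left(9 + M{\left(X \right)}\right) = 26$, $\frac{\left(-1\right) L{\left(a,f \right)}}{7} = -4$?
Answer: $- 20 i \approx - 20.0 i$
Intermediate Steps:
$L{\left(a,f \right)} = 28$ ($L{\left(a,f \right)} = \left(-7\right) \left(-4\right) = 28$)
$M{\left(X \right)} = - \frac{1}{3}$ ($M{\left(X \right)} = -9 + \frac{1}{3} \cdot 26 = -9 + \frac{26}{3} = - \frac{1}{3}$)
$K{\left(g,A \right)} = \sqrt{-4 + g} \left(30 + 5 A g\right)$ ($K{\left(g,A \right)} = 5 \left(6 + A g\right) \sqrt{-4 + g} = \left(30 + 5 A g\right) \sqrt{-4 + g} = \sqrt{-4 + g} \left(30 + 5 A g\right)$)
$M{\left(L{\left(-1,1 \right)} \right)} K{\left(0,14 + 2 \right)} = - \frac{5 \sqrt{-4 + 0} \left(6 + \left(14 + 2\right) 0\right)}{3} = - \frac{5 \sqrt{-4} \left(6 + 16 \cdot 0\right)}{3} = - \frac{5 \cdot 2 i \left(6 + 0\right)}{3} = - \frac{5 \cdot 2 i 6}{3} = - \frac{60 i}{3} = - 20 i$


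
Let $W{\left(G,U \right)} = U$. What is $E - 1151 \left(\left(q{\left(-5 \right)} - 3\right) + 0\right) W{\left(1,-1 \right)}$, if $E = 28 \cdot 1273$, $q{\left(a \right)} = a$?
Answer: $26436$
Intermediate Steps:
$E = 35644$
$E - 1151 \left(\left(q{\left(-5 \right)} - 3\right) + 0\right) W{\left(1,-1 \right)} = 35644 - 1151 \left(\left(-5 - 3\right) + 0\right) \left(-1\right) = 35644 - 1151 \left(-8 + 0\right) \left(-1\right) = 35644 - 1151 \left(\left(-8\right) \left(-1\right)\right) = 35644 - 9208 = 26436$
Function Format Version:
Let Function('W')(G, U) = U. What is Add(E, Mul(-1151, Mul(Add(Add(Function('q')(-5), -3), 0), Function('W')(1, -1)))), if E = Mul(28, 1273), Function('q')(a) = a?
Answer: 26436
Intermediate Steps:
E = 35644
Add(E, Mul(-1151, Mul(Add(Add(Function('q')(-5), -3), 0), Function('W')(1, -1)))) = Add(35644, Mul(-1151, Mul(Add(Add(-5, -3), 0), -1))) = Add(35644, Mul(-1151, Mul(Add(-8, 0), -1))) = Add(35644, Mul(-1151, Mul(-8, -1))) = Add(35644, Mul(-1151, 8)) = Add(35644, -9208) = 26436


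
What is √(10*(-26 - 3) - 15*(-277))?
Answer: √3865 ≈ 62.169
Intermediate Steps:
√(10*(-26 - 3) - 15*(-277)) = √(10*(-29) + 4155) = √(-290 + 4155) = √3865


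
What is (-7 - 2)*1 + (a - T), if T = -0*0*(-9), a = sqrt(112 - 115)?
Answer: -9 + I*sqrt(3) ≈ -9.0 + 1.732*I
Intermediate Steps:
a = I*sqrt(3) (a = sqrt(-3) = I*sqrt(3) ≈ 1.732*I)
T = 0 (T = -0*(-9) = -1*0 = 0)
(-7 - 2)*1 + (a - T) = (-7 - 2)*1 + (I*sqrt(3) - 1*0) = -9*1 + (I*sqrt(3) + 0) = -9 + I*sqrt(3)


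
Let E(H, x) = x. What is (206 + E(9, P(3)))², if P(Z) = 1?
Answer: 42849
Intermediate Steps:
(206 + E(9, P(3)))² = (206 + 1)² = 207² = 42849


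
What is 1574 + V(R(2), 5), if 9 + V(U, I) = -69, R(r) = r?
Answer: 1496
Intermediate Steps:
V(U, I) = -78 (V(U, I) = -9 - 69 = -78)
1574 + V(R(2), 5) = 1574 - 78 = 1496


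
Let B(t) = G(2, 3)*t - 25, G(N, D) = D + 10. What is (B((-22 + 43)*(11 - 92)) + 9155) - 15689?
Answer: -28672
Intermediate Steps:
G(N, D) = 10 + D
B(t) = -25 + 13*t (B(t) = (10 + 3)*t - 25 = 13*t - 25 = -25 + 13*t)
(B((-22 + 43)*(11 - 92)) + 9155) - 15689 = ((-25 + 13*((-22 + 43)*(11 - 92))) + 9155) - 15689 = ((-25 + 13*(21*(-81))) + 9155) - 15689 = ((-25 + 13*(-1701)) + 9155) - 15689 = ((-25 - 22113) + 9155) - 15689 = (-22138 + 9155) - 15689 = -12983 - 15689 = -28672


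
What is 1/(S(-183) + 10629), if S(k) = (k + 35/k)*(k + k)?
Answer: 1/77677 ≈ 1.2874e-5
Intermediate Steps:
S(k) = 2*k*(k + 35/k) (S(k) = (k + 35/k)*(2*k) = 2*k*(k + 35/k))
1/(S(-183) + 10629) = 1/((70 + 2*(-183)²) + 10629) = 1/((70 + 2*33489) + 10629) = 1/((70 + 66978) + 10629) = 1/(67048 + 10629) = 1/77677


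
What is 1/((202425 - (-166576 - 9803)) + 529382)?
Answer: 1/908186 ≈ 1.1011e-6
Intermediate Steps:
1/((202425 - (-166576 - 9803)) + 529382) = 1/((202425 - 1*(-176379)) + 529382) = 1/((202425 + 176379) + 529382) = 1/(378804 + 529382) = 1/908186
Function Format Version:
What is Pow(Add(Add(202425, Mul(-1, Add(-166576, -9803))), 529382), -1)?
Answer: Rational(1, 908186) ≈ 1.1011e-6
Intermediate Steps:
Pow(Add(Add(202425, Mul(-1, Add(-166576, -9803))), 529382), -1) = Pow(Add(Add(202425, Mul(-1, -176379)), 529382), -1) = Pow(Add(Add(202425, 176379), 529382), -1) = Pow(Add(378804, 529382), -1) = Pow(908186, -1) = Rational(1, 908186)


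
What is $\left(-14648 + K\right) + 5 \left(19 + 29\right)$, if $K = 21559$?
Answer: $7151$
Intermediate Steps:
$\left(-14648 + K\right) + 5 \left(19 + 29\right) = \left(-14648 + 21559\right) + 5 \left(19 + 29\right) = 6911 + 5 \cdot 48 = 6911 + 240 = 7151$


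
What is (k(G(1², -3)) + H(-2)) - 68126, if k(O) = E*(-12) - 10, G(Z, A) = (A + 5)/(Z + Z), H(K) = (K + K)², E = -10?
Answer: -68000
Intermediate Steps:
H(K) = 4*K² (H(K) = (2*K)² = 4*K²)
G(Z, A) = (5 + A)/(2*Z) (G(Z, A) = (5 + A)/((2*Z)) = (5 + A)*(1/(2*Z)) = (5 + A)/(2*Z))
k(O) = 110 (k(O) = -10*(-12) - 10 = 120 - 10 = 110)
(k(G(1², -3)) + H(-2)) - 68126 = (110 + 4*(-2)²) - 68126 = (110 + 4*4) - 68126 = (110 + 16) - 68126 = 126 - 68126 = -68000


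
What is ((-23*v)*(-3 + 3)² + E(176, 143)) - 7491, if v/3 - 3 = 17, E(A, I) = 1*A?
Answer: -7315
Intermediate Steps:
E(A, I) = A
v = 60 (v = 9 + 3*17 = 9 + 51 = 60)
((-23*v)*(-3 + 3)² + E(176, 143)) - 7491 = ((-23*60)*(-3 + 3)² + 176) - 7491 = (-1380*0² + 176) - 7491 = (-1380*0 + 176) - 7491 = (0 + 176) - 7491 = 176 - 7491 = -7315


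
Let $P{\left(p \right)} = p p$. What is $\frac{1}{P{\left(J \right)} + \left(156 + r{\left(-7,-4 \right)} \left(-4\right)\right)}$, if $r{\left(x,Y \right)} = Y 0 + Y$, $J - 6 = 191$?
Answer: $\frac{1}{38981} \approx 2.5654 \cdot 10^{-5}$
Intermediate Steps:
$J = 197$ ($J = 6 + 191 = 197$)
$P{\left(p \right)} = p^{2}$
$r{\left(x,Y \right)} = Y$ ($r{\left(x,Y \right)} = 0 + Y = Y$)
$\frac{1}{P{\left(J \right)} + \left(156 + r{\left(-7,-4 \right)} \left(-4\right)\right)} = \frac{1}{197^{2} + \left(156 - -16\right)} = \frac{1}{38809 + \left(156 + 16\right)} = \frac{1}{38809 + 172} = \frac{1}{38981}$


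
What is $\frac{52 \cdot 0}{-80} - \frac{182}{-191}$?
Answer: $\frac{182}{191} \approx 0.95288$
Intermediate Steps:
$\frac{52 \cdot 0}{-80} - \frac{182}{-191} = 0 \left(- \frac{1}{80}\right) - - \frac{182}{191} = 0 + \frac{182}{191} = \frac{182}{191}$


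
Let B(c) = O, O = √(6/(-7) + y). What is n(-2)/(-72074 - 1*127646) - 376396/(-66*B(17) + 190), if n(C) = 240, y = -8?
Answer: -624883072468/652550149 - 6210534*I*√434/130693 ≈ -957.6 - 989.97*I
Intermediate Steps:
O = I*√434/7 (O = √(6/(-7) - 8) = √(6*(-⅐) - 8) = √(-6/7 - 8) = √(-62/7) = I*√434/7 ≈ 2.9761*I)
B(c) = I*√434/7
n(-2)/(-72074 - 1*127646) - 376396/(-66*B(17) + 190) = 240/(-72074 - 1*127646) - 376396/(-66*I*√434/7 + 190) = 240/(-72074 - 127646) - 376396/(-66*I*√434/7 + 190) = 240/(-199720) - 376396/(190 - 66*I*√434/7) = 240*(-1/199720) - 376396/(190 - 66*I*√434/7) = -6/4993 - 376396/(190 - 66*I*√434/7)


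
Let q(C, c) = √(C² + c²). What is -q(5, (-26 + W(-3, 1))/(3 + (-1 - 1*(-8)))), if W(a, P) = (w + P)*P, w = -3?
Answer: -√821/5 ≈ -5.7306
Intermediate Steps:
W(a, P) = P*(-3 + P) (W(a, P) = (-3 + P)*P = P*(-3 + P))
-q(5, (-26 + W(-3, 1))/(3 + (-1 - 1*(-8)))) = -√(5² + ((-26 + 1*(-3 + 1))/(3 + (-1 - 1*(-8))))²) = -√(25 + ((-26 + 1*(-2))/(3 + (-1 + 8)))²) = -√(25 + ((-26 - 2)/(3 + 7))²) = -√(25 + (-28/10)²) = -√(25 + (-28*⅒)²) = -√(25 + (-14/5)²) = -√(25 + 196/25) = -√(821/25) = -√821/5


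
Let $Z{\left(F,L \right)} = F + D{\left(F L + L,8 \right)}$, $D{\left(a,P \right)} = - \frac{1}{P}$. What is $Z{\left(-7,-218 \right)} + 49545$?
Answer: $\frac{396303}{8} \approx 49538.0$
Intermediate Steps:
$Z{\left(F,L \right)} = - \frac{1}{8} + F$ ($Z{\left(F,L \right)} = F - \frac{1}{8} = - \frac{1}{8} + F$)
$Z{\left(-7,-218 \right)} + 49545 = \left(- \frac{1}{8} - 7\right) + 49545 = - \frac{57}{8} + 49545 = \frac{396303}{8}$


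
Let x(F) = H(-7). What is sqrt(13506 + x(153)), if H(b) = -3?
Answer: sqrt(13503) ≈ 116.20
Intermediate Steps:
x(F) = -3
sqrt(13506 + x(153)) = sqrt(13506 - 3) = sqrt(13503)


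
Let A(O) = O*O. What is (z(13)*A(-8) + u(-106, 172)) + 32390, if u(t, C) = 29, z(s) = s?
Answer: 33251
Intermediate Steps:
A(O) = O**2
(z(13)*A(-8) + u(-106, 172)) + 32390 = (13*(-8)**2 + 29) + 32390 = (13*64 + 29) + 32390 = (832 + 29) + 32390 = 861 + 32390 = 33251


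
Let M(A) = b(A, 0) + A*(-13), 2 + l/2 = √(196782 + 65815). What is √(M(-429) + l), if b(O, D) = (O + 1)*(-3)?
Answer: √(6857 + 2*√262597) ≈ 88.780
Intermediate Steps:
l = -4 + 2*√262597 (l = -4 + 2*√(196782 + 65815) = -4 + 2*√262597 ≈ 1020.9)
b(O, D) = -3 - 3*O (b(O, D) = (1 + O)*(-3) = -3 - 3*O)
M(A) = -3 - 16*A (M(A) = (-3 - 3*A) + A*(-13) = (-3 - 3*A) - 13*A = -3 - 16*A)
√(M(-429) + l) = √((-3 - 16*(-429)) + (-4 + 2*√262597)) = √((-3 + 6864) + (-4 + 2*√262597)) = √(6861 + (-4 + 2*√262597)) = √(6857 + 2*√262597)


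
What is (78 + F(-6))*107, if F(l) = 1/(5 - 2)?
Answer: 25145/3 ≈ 8381.7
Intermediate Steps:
F(l) = ⅓ (F(l) = 1/3 = ⅓)
(78 + F(-6))*107 = (78 + ⅓)*107 = (235/3)*107 = 25145/3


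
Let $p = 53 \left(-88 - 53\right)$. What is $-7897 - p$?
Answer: $-424$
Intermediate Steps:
$p = -7473$ ($p = 53 \left(-141\right) = -7473$)
$-7897 - p = -7897 - -7473 = -7897 + 7473 = -424$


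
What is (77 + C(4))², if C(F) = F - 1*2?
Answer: 6241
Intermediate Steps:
C(F) = -2 + F (C(F) = F - 2 = -2 + F)
(77 + C(4))² = (77 + (-2 + 4))² = (77 + 2)² = 79² = 6241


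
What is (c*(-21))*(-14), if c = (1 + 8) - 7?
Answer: 588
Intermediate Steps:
c = 2 (c = 9 - 7 = 2)
(c*(-21))*(-14) = (2*(-21))*(-14) = -42*(-14) = 588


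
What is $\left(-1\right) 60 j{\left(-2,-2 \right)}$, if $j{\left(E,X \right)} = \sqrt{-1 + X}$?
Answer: $- 60 i \sqrt{3} \approx - 103.92 i$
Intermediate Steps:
$\left(-1\right) 60 j{\left(-2,-2 \right)} = \left(-1\right) 60 \sqrt{-1 - 2} = - 60 \sqrt{-3} = - 60 i \sqrt{3}$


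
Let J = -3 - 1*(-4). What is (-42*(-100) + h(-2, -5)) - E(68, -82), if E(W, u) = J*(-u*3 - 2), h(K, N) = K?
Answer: 3954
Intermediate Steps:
J = 1 (J = -3 + 4 = 1)
E(W, u) = -2 - 3*u (E(W, u) = 1*(-u*3 - 2) = 1*(-3*u - 2) = 1*(-2 - 3*u) = -2 - 3*u)
(-42*(-100) + h(-2, -5)) - E(68, -82) = (-42*(-100) - 2) - (-2 - 3*(-82)) = (4200 - 2) - (-2 + 246) = 4198 - 1*244 = 4198 - 244 = 3954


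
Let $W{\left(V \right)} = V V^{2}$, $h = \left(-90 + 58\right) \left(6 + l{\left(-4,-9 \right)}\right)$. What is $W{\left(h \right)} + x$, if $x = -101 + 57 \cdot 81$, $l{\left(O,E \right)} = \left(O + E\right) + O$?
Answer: $43618724$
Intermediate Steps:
$l{\left(O,E \right)} = E + 2 O$ ($l{\left(O,E \right)} = \left(E + O\right) + O = E + 2 O$)
$x = 4516$ ($x = -101 + 4617 = 4516$)
$h = 352$ ($h = \left(-90 + 58\right) \left(6 + \left(-9 + 2 \left(-4\right)\right)\right) = - 32 \left(6 - 17\right) = \left(-32\right) \left(-11\right) = 352$)
$W{\left(V \right)} = V^{3}$
$W{\left(h \right)} + x = 352^{3} + 4516 = 43614208 + 4516 = 43618724$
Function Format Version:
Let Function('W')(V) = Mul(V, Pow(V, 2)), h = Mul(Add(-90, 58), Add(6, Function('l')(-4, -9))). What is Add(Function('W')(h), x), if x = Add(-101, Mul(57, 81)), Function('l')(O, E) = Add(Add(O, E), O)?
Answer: 43618724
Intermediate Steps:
Function('l')(O, E) = Add(E, Mul(2, O)) (Function('l')(O, E) = Add(Add(E, O), O) = Add(E, Mul(2, O)))
x = 4516 (x = Add(-101, 4617) = 4516)
h = 352 (h = Mul(Add(-90, 58), Add(6, Add(-9, Mul(2, -4)))) = Mul(-32, Add(6, Add(-9, -8))) = Mul(-32, Add(6, -17)) = Mul(-32, -11) = 352)
Function('W')(V) = Pow(V, 3)
Add(Function('W')(h), x) = Add(Pow(352, 3), 4516) = Add(43614208, 4516) = 43618724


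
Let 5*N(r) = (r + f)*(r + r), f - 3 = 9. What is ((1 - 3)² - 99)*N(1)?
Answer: -494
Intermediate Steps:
f = 12 (f = 3 + 9 = 12)
N(r) = 2*r*(12 + r)/5 (N(r) = ((r + 12)*(r + r))/5 = ((12 + r)*(2*r))/5 = (2*r*(12 + r))/5 = 2*r*(12 + r)/5)
((1 - 3)² - 99)*N(1) = ((1 - 3)² - 99)*((⅖)*1*(12 + 1)) = ((-2)² - 99)*((⅖)*1*13) = (4 - 99)*(26/5) = -95*26/5 = -494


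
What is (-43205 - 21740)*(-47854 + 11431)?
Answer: 2365491735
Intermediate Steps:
(-43205 - 21740)*(-47854 + 11431) = -64945*(-36423) = 2365491735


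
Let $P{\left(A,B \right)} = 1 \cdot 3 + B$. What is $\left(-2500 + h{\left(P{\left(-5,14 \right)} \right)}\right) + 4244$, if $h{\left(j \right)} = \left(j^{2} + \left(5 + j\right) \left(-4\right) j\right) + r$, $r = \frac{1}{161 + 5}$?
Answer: $\frac{89143}{166} \approx 537.01$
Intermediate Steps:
$P{\left(A,B \right)} = 3 + B$
$r = \frac{1}{166} \approx 0.0060241$
$h{\left(j \right)} = \frac{1}{166} + j^{2} + j \left(-20 - 4 j\right)$ ($h{\left(j \right)} = \left(j^{2} + \left(5 + j\right) \left(-4\right) j\right) + \frac{1}{166} = \left(j^{2} + \left(-20 - 4 j\right) j\right) + \frac{1}{166} = \left(j^{2} + j \left(-20 - 4 j\right)\right) + \frac{1}{166} = \frac{1}{166} + j^{2} + j \left(-20 - 4 j\right)$)
$\left(-2500 + h{\left(P{\left(-5,14 \right)} \right)}\right) + 4244 = \left(-2500 - \left(- \frac{1}{166} + 3 \left(3 + 14\right)^{2} + 20 \left(3 + 14\right)\right)\right) + 4244 = \left(-2500 - \left(\frac{56439}{166} + 867\right)\right) + 4244 = \left(-2500 - \frac{200361}{166}\right) + 4244 = - \frac{615361}{166} + 4244 = \frac{89143}{166}$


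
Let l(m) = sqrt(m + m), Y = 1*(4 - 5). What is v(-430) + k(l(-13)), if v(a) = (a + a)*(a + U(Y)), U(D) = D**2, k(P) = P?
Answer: 368940 + I*sqrt(26) ≈ 3.6894e+5 + 5.099*I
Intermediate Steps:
Y = -1 (Y = 1*(-1) = -1)
l(m) = sqrt(2)*sqrt(m) (l(m) = sqrt(2*m) = sqrt(2)*sqrt(m))
v(a) = 2*a*(1 + a) (v(a) = (a + a)*(a + (-1)**2) = (2*a)*(a + 1) = (2*a)*(1 + a) = 2*a*(1 + a))
v(-430) + k(l(-13)) = 2*(-430)*(1 - 430) + sqrt(2)*sqrt(-13) = 2*(-430)*(-429) + sqrt(2)*(I*sqrt(13)) = 368940 + I*sqrt(26)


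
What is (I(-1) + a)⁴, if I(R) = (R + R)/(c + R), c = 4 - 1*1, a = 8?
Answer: 2401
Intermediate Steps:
c = 3 (c = 4 - 1 = 3)
I(R) = 2*R/(3 + R) (I(R) = (R + R)/(3 + R) = (2*R)/(3 + R) = 2*R/(3 + R))
(I(-1) + a)⁴ = (2*(-1)/(3 - 1) + 8)⁴ = (2*(-1)/2 + 8)⁴ = (2*(-1)*(½) + 8)⁴ = (-1 + 8)⁴ = 7⁴ = 2401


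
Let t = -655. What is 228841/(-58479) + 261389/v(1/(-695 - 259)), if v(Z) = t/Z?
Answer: -42570036113/12180590910 ≈ -3.4949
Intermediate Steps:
v(Z) = -655/Z
228841/(-58479) + 261389/v(1/(-695 - 259)) = 228841/(-58479) + 261389/((-655/(1/(-695 - 259)))) = 228841*(-1/58479) + 261389/((-655/(1/(-954)))) = -228841/58479 + 261389/((-655/(-1/954))) = -228841/58479 + 261389/((-655*(-954))) = -228841/58479 + 261389/624870 = -42570036113/12180590910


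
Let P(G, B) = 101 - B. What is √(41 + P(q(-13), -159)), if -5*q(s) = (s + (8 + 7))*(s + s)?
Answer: √301 ≈ 17.349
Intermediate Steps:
q(s) = -2*s*(15 + s)/5 (q(s) = -(s + (8 + 7))*(s + s)/5 = -(s + 15)*2*s/5 = -(15 + s)*2*s/5 = -2*s*(15 + s)/5)
√(41 + P(q(-13), -159)) = √(41 + (101 - 1*(-159))) = √(41 + (101 + 159)) = √(41 + 260) = √301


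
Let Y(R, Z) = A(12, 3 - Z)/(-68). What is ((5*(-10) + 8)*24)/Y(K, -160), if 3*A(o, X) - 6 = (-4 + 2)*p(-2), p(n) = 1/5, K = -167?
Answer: 36720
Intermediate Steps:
p(n) = ⅕
A(o, X) = 28/15 (A(o, X) = 2 + ((-4 + 2)*(⅕))/3 = 2 + (-2*⅕)/3 = 2 + (⅓)*(-⅖) = 2 - 2/15 = 28/15)
Y(R, Z) = -7/255 (Y(R, Z) = (28/15)/(-68) = (28/15)*(-1/68) = -7/255)
((5*(-10) + 8)*24)/Y(K, -160) = ((5*(-10) + 8)*24)/(-7/255) = ((-50 + 8)*24)*(-255/7) = -42*24*(-255/7) = -1008*(-255/7) = 36720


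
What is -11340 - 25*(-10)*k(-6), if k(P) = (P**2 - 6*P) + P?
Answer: 5160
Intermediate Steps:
k(P) = P**2 - 5*P
-11340 - 25*(-10)*k(-6) = -11340 - 25*(-10)*(-6*(-5 - 6)) = -11340 - (-250)*(-6*(-11)) = -11340 - (-250)*66 = -11340 - 1*(-16500) = -11340 + 16500 = 5160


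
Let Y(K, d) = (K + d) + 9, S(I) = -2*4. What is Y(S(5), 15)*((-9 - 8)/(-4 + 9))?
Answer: -272/5 ≈ -54.400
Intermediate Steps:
S(I) = -8
Y(K, d) = 9 + K + d
Y(S(5), 15)*((-9 - 8)/(-4 + 9)) = (9 - 8 + 15)*((-9 - 8)/(-4 + 9)) = 16*(-17/5) = -272/5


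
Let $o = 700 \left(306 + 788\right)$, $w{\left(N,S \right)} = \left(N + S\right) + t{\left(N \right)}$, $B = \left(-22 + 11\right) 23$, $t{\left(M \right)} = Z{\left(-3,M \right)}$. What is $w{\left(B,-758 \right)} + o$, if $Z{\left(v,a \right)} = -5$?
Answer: $764784$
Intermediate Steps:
$t{\left(M \right)} = -5$
$B = -253$ ($B = \left(-11\right) 23 = -253$)
$w{\left(N,S \right)} = -5 + N + S$ ($w{\left(N,S \right)} = \left(N + S\right) - 5 = -5 + N + S$)
$o = 765800$ ($o = 700 \cdot 1094 = 765800$)
$w{\left(B,-758 \right)} + o = \left(-5 - 253 - 758\right) + 765800 = -1016 + 765800 = 764784$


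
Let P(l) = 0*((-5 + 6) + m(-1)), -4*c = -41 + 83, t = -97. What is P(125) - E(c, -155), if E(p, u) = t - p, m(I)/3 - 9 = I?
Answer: 173/2 ≈ 86.500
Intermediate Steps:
m(I) = 27 + 3*I
c = -21/2 (c = -(-41 + 83)/4 = -¼*42 = -21/2 ≈ -10.500)
E(p, u) = -97 - p
P(l) = 0 (P(l) = 0*((-5 + 6) + (27 + 3*(-1))) = 0*(1 + (27 - 3)) = 0*(1 + 24) = 0*25 = 0)
P(125) - E(c, -155) = 0 - (-97 - 1*(-21/2)) = 0 - (-97 + 21/2) = 0 - 1*(-173/2) = 0 + 173/2 = 173/2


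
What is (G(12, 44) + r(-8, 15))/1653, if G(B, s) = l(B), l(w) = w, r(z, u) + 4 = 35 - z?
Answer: 17/551 ≈ 0.030853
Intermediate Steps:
r(z, u) = 31 - z (r(z, u) = -4 + (35 - z) = 31 - z)
G(B, s) = B
(G(12, 44) + r(-8, 15))/1653 = (12 + (31 - 1*(-8)))/1653 = (12 + (31 + 8))*(1/1653) = (12 + 39)*(1/1653) = 51*(1/1653) = 17/551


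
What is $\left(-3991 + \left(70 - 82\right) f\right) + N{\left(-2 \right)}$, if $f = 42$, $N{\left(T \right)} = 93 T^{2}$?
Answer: $-4123$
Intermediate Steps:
$\left(-3991 + \left(70 - 82\right) f\right) + N{\left(-2 \right)} = \left(-3991 + \left(70 - 82\right) 42\right) + 93 \left(-2\right)^{2} = \left(-3991 - 504\right) + 93 \cdot 4 = \left(-3991 - 504\right) + 372 = -4495 + 372 = -4123$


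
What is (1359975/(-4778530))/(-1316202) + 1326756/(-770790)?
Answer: -92718278524046479/53865466507146860 ≈ -1.7213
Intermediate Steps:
(1359975/(-4778530))/(-1316202) + 1326756/(-770790) = (1359975*(-1/4778530))*(-1/1316202) + 1326756*(-1/770790) = -271995/955706*(-1/1316202) - 221126/128465 = 90665/419300716204 - 221126/128465 = -92718278524046479/53865466507146860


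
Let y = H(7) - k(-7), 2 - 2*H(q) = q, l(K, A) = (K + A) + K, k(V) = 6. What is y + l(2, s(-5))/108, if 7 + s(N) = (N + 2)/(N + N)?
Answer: -341/40 ≈ -8.5250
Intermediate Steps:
s(N) = -7 + (2 + N)/(2*N) (s(N) = -7 + (N + 2)/(N + N) = -7 + (2 + N)/((2*N)) = -7 + (2 + N)*(1/(2*N)) = -7 + (2 + N)/(2*N))
l(K, A) = A + 2*K (l(K, A) = (A + K) + K = A + 2*K)
H(q) = 1 - q/2
y = -17/2 (y = (1 - 1/2*7) - 1*6 = (1 - 7/2) - 6 = -5/2 - 6 = -17/2 ≈ -8.5000)
y + l(2, s(-5))/108 = -17/2 + ((-13/2 + 1/(-5)) + 2*2)/108 = -17/2 + ((-13/2 - 1/5) + 4)/108 = -17/2 + (-67/10 + 4)/108 = -17/2 + (1/108)*(-27/10) = -17/2 - 1/40 = -341/40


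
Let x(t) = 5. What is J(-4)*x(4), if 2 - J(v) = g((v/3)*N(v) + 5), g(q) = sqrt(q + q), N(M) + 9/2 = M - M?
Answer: 10 - 5*sqrt(22) ≈ -13.452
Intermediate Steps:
N(M) = -9/2 (N(M) = -9/2 + (M - M) = -9/2 + 0 = -9/2)
g(q) = sqrt(2)*sqrt(q) (g(q) = sqrt(2*q) = sqrt(2)*sqrt(q))
J(v) = 2 - sqrt(2)*sqrt(5 - 3*v/2) (J(v) = 2 - sqrt(2)*sqrt((v/3)*(-9/2) + 5) = 2 - sqrt(2)*sqrt(-3*v/2 + 5) = 2 - sqrt(2)*sqrt(5 - 3*v/2))
J(-4)*x(4) = (2 - sqrt(10 - 3*(-4)))*5 = (2 - sqrt(10 + 12))*5 = (2 - sqrt(22))*5 = 10 - 5*sqrt(22)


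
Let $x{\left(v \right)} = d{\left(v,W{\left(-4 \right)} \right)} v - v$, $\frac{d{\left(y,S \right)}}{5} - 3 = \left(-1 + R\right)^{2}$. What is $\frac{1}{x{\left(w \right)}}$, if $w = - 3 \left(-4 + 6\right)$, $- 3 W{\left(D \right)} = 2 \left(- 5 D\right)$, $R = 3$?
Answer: $- \frac{1}{204} \approx -0.004902$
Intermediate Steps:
$W{\left(D \right)} = \frac{10 D}{3}$ ($W{\left(D \right)} = - \frac{2 \left(- 5 D\right)}{3} = - \frac{\left(-10\right) D}{3} = \frac{10 D}{3}$)
$d{\left(y,S \right)} = 35$ ($d{\left(y,S \right)} = 15 + 5 \left(-1 + 3\right)^{2} = 15 + 5 \cdot 2^{2} = 15 + 5 \cdot 4 = 15 + 20 = 35$)
$w = -6$ ($w = \left(-3\right) 2 = -6$)
$x{\left(v \right)} = 34 v$ ($x{\left(v \right)} = 35 v - v = 34 v$)
$\frac{1}{x{\left(w \right)}} = \frac{1}{34 \left(-6\right)} = \frac{1}{-204} = - \frac{1}{204}$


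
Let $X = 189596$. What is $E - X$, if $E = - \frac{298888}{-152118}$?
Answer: $- \frac{14420332720}{76059} \approx -1.8959 \cdot 10^{5}$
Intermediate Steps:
$E = \frac{149444}{76059}$ ($E = \left(-298888\right) \left(- \frac{1}{152118}\right) = \frac{149444}{76059} \approx 1.9648$)
$E - X = \frac{149444}{76059} - 189596 = - \frac{14420332720}{76059}$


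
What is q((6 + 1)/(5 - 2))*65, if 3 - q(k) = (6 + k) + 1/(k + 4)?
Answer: -20345/57 ≈ -356.93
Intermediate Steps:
q(k) = -3 - k - 1/(4 + k) (q(k) = 3 - ((6 + k) + 1/(k + 4)) = 3 - ((6 + k) + 1/(4 + k)) = 3 - (6 + k + 1/(4 + k)) = 3 + (-6 - k - 1/(4 + k)) = -3 - k - 1/(4 + k))
q((6 + 1)/(5 - 2))*65 = ((-13 - ((6 + 1)/(5 - 2))² - 7*(6 + 1)/(5 - 2))/(4 + (6 + 1)/(5 - 2)))*65 = ((-13 - (7/3)² - 49/3)/(4 + 7/3))*65 = ((-13 - (7*(⅓))² - 49/3)/(4 + 7*(⅓)))*65 = ((-13 - (7/3)² - 7*7/3)/(4 + 7/3))*65 = ((-13 - 1*49/9 - 49/3)/(19/3))*65 = (3*(-13 - 49/9 - 49/3)/19)*65 = ((3/19)*(-313/9))*65 = -313/57*65 = -20345/57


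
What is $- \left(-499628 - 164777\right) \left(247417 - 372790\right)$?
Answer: $-83298448065$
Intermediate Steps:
$- \left(-499628 - 164777\right) \left(247417 - 372790\right) = - \left(-664405\right) \left(-125373\right) = \left(-1\right) 83298448065 = -83298448065$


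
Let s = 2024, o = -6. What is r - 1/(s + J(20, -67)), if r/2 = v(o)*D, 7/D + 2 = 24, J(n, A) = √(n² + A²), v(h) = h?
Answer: -171873118/45008557 + √4889/4091687 ≈ -3.8187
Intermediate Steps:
J(n, A) = √(A² + n²)
D = 7/22 (D = 7/(-2 + 24) = 7/22 ≈ 0.31818)
r = -42/11 (r = 2*(-6*7/22) = 2*(-21/11) = -42/11 ≈ -3.8182)
r - 1/(s + J(20, -67)) = -42/11 - 1/(2024 + √((-67)² + 20²)) = -42/11 - 1/(2024 + √(4489 + 400)) = -42/11 - 1/(2024 + √4889)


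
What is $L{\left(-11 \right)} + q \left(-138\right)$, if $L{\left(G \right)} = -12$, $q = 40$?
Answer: $-5532$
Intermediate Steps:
$L{\left(-11 \right)} + q \left(-138\right) = -12 + 40 \left(-138\right) = -12 - 5520 = -5532$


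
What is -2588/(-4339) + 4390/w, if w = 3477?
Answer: 28046686/15086703 ≈ 1.8590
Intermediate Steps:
-2588/(-4339) + 4390/w = -2588/(-4339) + 4390/3477 = -2588*(-1/4339) + 4390*(1/3477) = 2588/4339 + 4390/3477 = 28046686/15086703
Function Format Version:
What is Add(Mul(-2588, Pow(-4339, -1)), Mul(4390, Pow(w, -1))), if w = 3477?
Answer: Rational(28046686, 15086703) ≈ 1.8590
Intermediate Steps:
Add(Mul(-2588, Pow(-4339, -1)), Mul(4390, Pow(w, -1))) = Add(Mul(-2588, Pow(-4339, -1)), Mul(4390, Pow(3477, -1))) = Add(Mul(-2588, Rational(-1, 4339)), Mul(4390, Rational(1, 3477))) = Add(Rational(2588, 4339), Rational(4390, 3477)) = Rational(28046686, 15086703)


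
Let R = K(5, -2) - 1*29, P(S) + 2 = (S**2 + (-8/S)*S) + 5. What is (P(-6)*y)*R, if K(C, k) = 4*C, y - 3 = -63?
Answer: 16740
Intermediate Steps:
y = -60 (y = 3 - 63 = -60)
P(S) = -5 + S**2 (P(S) = -2 + ((S**2 + (-8/S)*S) + 5) = -2 + ((S**2 - 8) + 5) = -2 + ((-8 + S**2) + 5) = -2 + (-3 + S**2) = -5 + S**2)
R = -9 (R = 4*5 - 1*29 = 20 - 29 = -9)
(P(-6)*y)*R = ((-5 + (-6)**2)*(-60))*(-9) = ((-5 + 36)*(-60))*(-9) = (31*(-60))*(-9) = -1860*(-9) = 16740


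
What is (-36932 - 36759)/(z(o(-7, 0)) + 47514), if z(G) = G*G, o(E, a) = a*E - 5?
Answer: -73691/47539 ≈ -1.5501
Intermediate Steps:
o(E, a) = -5 + E*a (o(E, a) = E*a - 5 = -5 + E*a)
z(G) = G²
(-36932 - 36759)/(z(o(-7, 0)) + 47514) = (-36932 - 36759)/((-5 - 7*0)² + 47514) = -73691/((-5 + 0)² + 47514) = -73691/((-5)² + 47514) = -73691/(25 + 47514) = -73691/47539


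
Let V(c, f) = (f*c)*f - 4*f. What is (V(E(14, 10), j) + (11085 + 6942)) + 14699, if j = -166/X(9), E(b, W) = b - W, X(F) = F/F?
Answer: 143614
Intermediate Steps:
X(F) = 1
j = -166 (j = -166/1 = -166*1 = -166)
V(c, f) = -4*f + c*f² (V(c, f) = (c*f)*f - 4*f = c*f² - 4*f = -4*f + c*f²)
(V(E(14, 10), j) + (11085 + 6942)) + 14699 = (-166*(-4 + (14 - 1*10)*(-166)) + (11085 + 6942)) + 14699 = (-166*(-4 + (14 - 10)*(-166)) + 18027) + 14699 = (-166*(-4 + 4*(-166)) + 18027) + 14699 = (-166*(-4 - 664) + 18027) + 14699 = (-166*(-668) + 18027) + 14699 = (110888 + 18027) + 14699 = 128915 + 14699 = 143614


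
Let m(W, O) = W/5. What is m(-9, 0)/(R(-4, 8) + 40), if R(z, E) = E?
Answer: -3/80 ≈ -0.037500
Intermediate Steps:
m(W, O) = W/5 (m(W, O) = W*(⅕) = W/5)
m(-9, 0)/(R(-4, 8) + 40) = ((⅕)*(-9))/(8 + 40) = -9/5/48 = -9/5*1/48 = -3/80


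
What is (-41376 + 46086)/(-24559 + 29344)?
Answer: 314/319 ≈ 0.98433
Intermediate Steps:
(-41376 + 46086)/(-24559 + 29344) = 4710/4785 = 4710*(1/4785) = 314/319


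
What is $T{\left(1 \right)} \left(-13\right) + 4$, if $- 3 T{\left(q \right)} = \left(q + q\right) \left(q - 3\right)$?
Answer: $- \frac{40}{3} \approx -13.333$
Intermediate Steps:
$T{\left(q \right)} = - \frac{2 q \left(-3 + q\right)}{3}$ ($T{\left(q \right)} = - \frac{\left(q + q\right) \left(q - 3\right)}{3} = - \frac{2 q \left(-3 + q\right)}{3}$)
$T{\left(1 \right)} \left(-13\right) + 4 = \frac{2}{3} \cdot 1 \left(3 - 1\right) \left(-13\right) + 4 = \frac{2}{3} \cdot 1 \cdot 2 \left(-13\right) + 4 = \frac{4}{3} \left(-13\right) + 4 = - \frac{52}{3} + 4 = - \frac{40}{3}$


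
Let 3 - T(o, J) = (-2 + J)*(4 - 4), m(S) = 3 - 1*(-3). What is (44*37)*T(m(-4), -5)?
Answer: 4884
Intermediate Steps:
m(S) = 6 (m(S) = 3 + 3 = 6)
T(o, J) = 3 (T(o, J) = 3 - (-2 + J)*(4 - 4) = 3 - (-2 + J)*0 = 3 - 1*0 = 3 + 0 = 3)
(44*37)*T(m(-4), -5) = (44*37)*3 = 1628*3 = 4884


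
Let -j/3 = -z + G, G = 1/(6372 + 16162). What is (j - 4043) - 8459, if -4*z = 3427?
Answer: -679276169/45068 ≈ -15072.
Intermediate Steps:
z = -3427/4 (z = -1/4*3427 = -3427/4 ≈ -856.75)
G = 1/22534 ≈ 4.4377e-5
j = -115836033/45068 (j = -3*(-1*(-3427/4) + 1/22534) = -3*(3427/4 + 1/22534) = -3*38612011/45068 = -115836033/45068 ≈ -2570.3)
(j - 4043) - 8459 = (-115836033/45068 - 4043) - 8459 = -298045957/45068 - 8459 = -679276169/45068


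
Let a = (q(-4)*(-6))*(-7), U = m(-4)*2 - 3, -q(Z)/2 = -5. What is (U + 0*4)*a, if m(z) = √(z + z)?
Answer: -1260 + 1680*I*√2 ≈ -1260.0 + 2375.9*I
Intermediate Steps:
q(Z) = 10 (q(Z) = -2*(-5) = 10)
m(z) = √2*√z (m(z) = √(2*z) = √2*√z)
U = -3 + 4*I*√2 (U = (√2*√(-4))*2 - 3 = (√2*(2*I))*2 - 3 = (2*I*√2)*2 - 3 = 4*I*√2 - 3 = -3 + 4*I*√2 ≈ -3.0 + 5.6569*I)
a = 420 (a = (10*(-6))*(-7) = -60*(-7) = 420)
(U + 0*4)*a = ((-3 + 4*I*√2) + 0*4)*420 = ((-3 + 4*I*√2) + 0)*420 = (-3 + 4*I*√2)*420 = -1260 + 1680*I*√2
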